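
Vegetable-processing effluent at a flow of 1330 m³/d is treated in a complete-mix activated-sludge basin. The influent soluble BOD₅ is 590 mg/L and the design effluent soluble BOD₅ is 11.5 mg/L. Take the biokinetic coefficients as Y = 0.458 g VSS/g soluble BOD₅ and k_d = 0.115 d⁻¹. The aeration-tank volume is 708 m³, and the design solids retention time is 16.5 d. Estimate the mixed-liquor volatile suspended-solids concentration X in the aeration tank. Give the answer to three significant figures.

X = Y·Q·ΔS·θ_c / [V·(1 + k_d θ_c)] = 0.458 × 1330 × (590 − 11.5) × 16.5 / [708 × (1 + 0.115 × 16.5)] = 2834 mg/L.

X ≈ 2830 mg/L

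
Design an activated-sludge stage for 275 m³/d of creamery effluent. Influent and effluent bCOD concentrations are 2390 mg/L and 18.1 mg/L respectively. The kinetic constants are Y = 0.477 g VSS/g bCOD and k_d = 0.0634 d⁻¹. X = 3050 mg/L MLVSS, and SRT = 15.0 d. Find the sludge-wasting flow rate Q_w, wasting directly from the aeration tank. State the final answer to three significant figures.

Q_w ≈ 52.3 m³/d

Rearranging the biomass balance for a CMAS with decay, V = Y·Q·ΔS·θ_c / [X·(1+k_d θ_c)] = 0.477 × 275 × (2390 − 18.1) × 15.0 / [3050 × (1 + 0.0634 × 15.0)] = 4.67×10^6 / 5951 = 784.3 m³.
With mixed-liquor wasting, θ_c = V/Q_w, so Q_w = V/θ_c = 784.3/15.0 = 52.29 m³/d.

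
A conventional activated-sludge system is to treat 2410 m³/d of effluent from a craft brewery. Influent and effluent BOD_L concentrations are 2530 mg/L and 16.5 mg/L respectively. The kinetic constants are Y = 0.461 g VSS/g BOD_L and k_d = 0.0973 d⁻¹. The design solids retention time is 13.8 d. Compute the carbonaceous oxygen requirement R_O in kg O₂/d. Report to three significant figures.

The observed yield is Y_obs = Y/(1 + k_d·θ_c) = 0.461 / (1 + 0.0973 × 13.8) = 0.461 / 2.343 = 0.1968 g VSS per g BOD_L removed.
Substrate removed = Q·(S₀ − S) = 2410 m³/d × (2530 − 16.5) g/m³ = 6.06×10^6 g/d = 6058 kg/d.
Net sludge production P_X = 0.1968 × 6058 = 1192 kg VSS/d.
R_O = Q·ΔS − 1.42 P_X = 6058 − 1693 = 4365 kg O₂/d.

R_O ≈ 4360 kg O₂/d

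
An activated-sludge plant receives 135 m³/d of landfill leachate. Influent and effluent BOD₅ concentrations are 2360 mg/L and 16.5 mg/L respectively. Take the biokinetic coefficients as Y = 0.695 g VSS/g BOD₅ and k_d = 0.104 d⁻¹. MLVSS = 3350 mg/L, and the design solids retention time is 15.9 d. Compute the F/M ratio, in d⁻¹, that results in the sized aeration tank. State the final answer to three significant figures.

From the SRT design equation V = Y Q (S₀−S) θ_c / [X (1 + k_d θ_c)] = 0.695 × 135 × (2360 − 16.5) × 15.9 / [3350 × (1 + 0.104 × 15.9)] = 3.5×10^6 / 8890 = 393.3 m³.
F/M = Q·S₀ / (V·X) = 135 × 2360 / (393.3 × 3350) = 0.2418 g BOD₅·(g VSS·d)⁻¹.

F/M ≈ 0.242 d⁻¹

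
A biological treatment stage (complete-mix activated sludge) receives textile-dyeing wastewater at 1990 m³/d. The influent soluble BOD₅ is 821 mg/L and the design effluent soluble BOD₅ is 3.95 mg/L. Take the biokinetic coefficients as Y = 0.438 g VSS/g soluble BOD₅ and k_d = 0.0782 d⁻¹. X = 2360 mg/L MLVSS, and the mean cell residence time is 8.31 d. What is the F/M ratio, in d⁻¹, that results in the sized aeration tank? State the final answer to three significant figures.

From the SRT design equation V = Y Q (S₀−S) θ_c / [X (1 + k_d θ_c)] = 0.438 × 1990 × (821 − 3.95) × 8.31 / [2360 × (1 + 0.0782 × 8.31)] = 5.92×10^6 / 3894 = 1520 m³.
F/M = applied load / biomass = Q·S₀/(V·X) = 1990 × 821 / (1520 × 2360) = 0.4555 d⁻¹.

F/M ≈ 0.455 d⁻¹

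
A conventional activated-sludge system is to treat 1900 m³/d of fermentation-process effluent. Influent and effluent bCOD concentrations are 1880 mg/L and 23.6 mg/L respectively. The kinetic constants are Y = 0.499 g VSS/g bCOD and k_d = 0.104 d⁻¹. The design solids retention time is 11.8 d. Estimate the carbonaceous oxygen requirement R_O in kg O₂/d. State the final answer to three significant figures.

Observed yield with endogenous decay: Y_obs = Y / (1 + k_d·θ_c) = 0.499 / (1 + 0.104 × 11.8) = 0.499 / 2.227 = 0.2240 g VSS/g bCOD.
Substrate removed = Q·(S₀ − S) = 1900 m³/d × (1880 − 23.6) g/m³ = 3.53×10^6 g/d = 3527 kg/d.
P_X = Y_obs·Q·(S₀ − S) = 0.2240 × 3527 = 790.3 kg VSS/d.
R_O = Q·ΔS − 1.42 P_X = 3527 − 1122 = 2405 kg O₂/d.

R_O ≈ 2400 kg O₂/d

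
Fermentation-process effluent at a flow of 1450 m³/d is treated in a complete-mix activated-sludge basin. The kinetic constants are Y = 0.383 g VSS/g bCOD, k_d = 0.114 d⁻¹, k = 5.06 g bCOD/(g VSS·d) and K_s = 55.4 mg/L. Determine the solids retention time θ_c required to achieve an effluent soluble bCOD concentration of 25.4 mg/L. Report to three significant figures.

θ_c ≈ 2.02 d

From 1/θ_c = Y·k·S/(K_s + S) − k_d: Y·k·S/(K_s+S) = 0.383 × 5.06 × 25.4 / (55.4 + 25.4) = 0.6092 d⁻¹.
θ_c = 1/(μ − k_d) = 1/(0.6092 − 0.114) = 1/0.4952 = 2.019 d.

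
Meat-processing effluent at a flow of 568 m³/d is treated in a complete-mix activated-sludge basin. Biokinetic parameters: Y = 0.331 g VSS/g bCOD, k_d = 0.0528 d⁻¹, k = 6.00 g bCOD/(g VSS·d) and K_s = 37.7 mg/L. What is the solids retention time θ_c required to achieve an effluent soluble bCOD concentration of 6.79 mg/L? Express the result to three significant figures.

From 1/θ_c = Y·k·S/(K_s + S) − k_d: Y·k·S/(K_s+S) = 0.331 × 6.00 × 6.79 / (37.7 + 6.79) = 0.3031 d⁻¹.
Then 1/θ_c = μ − k_d = 0.3031 − 0.0528 = 0.2503 d⁻¹, giving θ_c = 3.995 d.

θ_c ≈ 4.00 d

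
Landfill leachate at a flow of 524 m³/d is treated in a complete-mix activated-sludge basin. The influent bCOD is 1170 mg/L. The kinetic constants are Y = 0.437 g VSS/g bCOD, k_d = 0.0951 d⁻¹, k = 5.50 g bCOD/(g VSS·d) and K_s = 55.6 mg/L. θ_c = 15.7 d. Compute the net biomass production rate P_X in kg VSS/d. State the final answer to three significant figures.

From the Monod/SRT balance for a CMAS, S = K_s·(1+k_d θ_c)/[θ_c·(Y k − k_d) − 1] = 55.6 × (1 + 0.0951 × 15.7) / [15.7 × (0.437 × 5.50 − 0.0951) − 1] = 138.6 / 35.24 = 3.933 mg/L.
Observed yield with endogenous decay: Y_obs = Y / (1 + k_d·θ_c) = 0.437 / (1 + 0.0951 × 15.7) = 0.437 / 2.493 = 0.1753 g VSS/g bCOD.
Q·(S₀ − S) = 524 × (1170 − 3.93) × 10⁻³ = 611.0 kg/d removed.
P_X = Y_obs · Q(S₀ − S) = 0.1753 × 611.0 = 107.1 kg VSS/d.

P_X ≈ 107 kg VSS/d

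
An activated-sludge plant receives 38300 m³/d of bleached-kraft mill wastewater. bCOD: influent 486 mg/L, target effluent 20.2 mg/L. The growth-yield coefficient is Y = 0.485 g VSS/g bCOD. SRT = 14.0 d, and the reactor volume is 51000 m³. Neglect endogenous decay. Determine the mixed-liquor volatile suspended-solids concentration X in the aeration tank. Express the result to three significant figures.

From V·X = Y·Q·(S₀ − S)·θ_c (decay neglected): X = 0.485 × 38300 × (486 − 20.2) × 14.0 / 51000 = 2375 mg/L.

X ≈ 2380 mg/L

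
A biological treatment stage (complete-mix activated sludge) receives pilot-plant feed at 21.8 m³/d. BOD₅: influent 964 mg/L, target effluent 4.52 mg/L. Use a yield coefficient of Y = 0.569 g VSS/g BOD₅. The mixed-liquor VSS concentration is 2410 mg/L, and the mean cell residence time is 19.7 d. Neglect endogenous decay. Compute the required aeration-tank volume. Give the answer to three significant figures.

V·X = Y·Q·ΔS·θ_c gives V = 0.569 × 21.8 × (964 − 4.52) × 19.7 / 2410 = 97.29 m³.

V ≈ 97.3 m³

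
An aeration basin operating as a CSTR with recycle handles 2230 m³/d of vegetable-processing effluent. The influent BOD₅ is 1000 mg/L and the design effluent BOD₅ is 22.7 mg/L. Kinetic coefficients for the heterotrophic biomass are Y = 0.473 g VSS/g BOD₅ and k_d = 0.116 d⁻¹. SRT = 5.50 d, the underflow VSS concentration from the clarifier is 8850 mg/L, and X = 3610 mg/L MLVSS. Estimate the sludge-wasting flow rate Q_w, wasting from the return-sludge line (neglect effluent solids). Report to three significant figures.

Q_w ≈ 71.1 m³/d

From the SRT design equation V = Y Q (S₀−S) θ_c / [X (1 + k_d θ_c)] = 0.473 × 2230 × (1000 − 22.7) × 5.50 / [3610 × (1 + 0.116 × 5.50)] = 5.67×10^6 / 5913 = 958.8 m³.
Q_w = (V·X)/(θ_c X_r) = 958.8 × 3610 / (5.50 × 8850) = 71.11 m³/d.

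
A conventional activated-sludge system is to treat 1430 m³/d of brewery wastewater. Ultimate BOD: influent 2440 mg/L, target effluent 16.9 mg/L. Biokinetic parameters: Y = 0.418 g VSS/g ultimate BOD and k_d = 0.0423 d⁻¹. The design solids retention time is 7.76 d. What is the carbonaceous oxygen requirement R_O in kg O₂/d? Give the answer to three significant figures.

R_O ≈ 1920 kg O₂/d

Observed yield with endogenous decay: Y_obs = Y / (1 + k_d·θ_c) = 0.418 / (1 + 0.0423 × 7.76) = 0.418 / 1.328 = 0.3147 g VSS/g ultimate BOD.
Q·(S₀ − S) = 1430 × (2440 − 16.9) × 10⁻³ = 3465 kg/d removed.
Biomass synthesised: P_X = Y_obs × 3465 = 1090 kg VSS/d.
Carbonaceous O₂ demand = substrate oxidised − cell-mass equivalent = 3465 − 1.42 × 1090 = 1917 kg O₂/d.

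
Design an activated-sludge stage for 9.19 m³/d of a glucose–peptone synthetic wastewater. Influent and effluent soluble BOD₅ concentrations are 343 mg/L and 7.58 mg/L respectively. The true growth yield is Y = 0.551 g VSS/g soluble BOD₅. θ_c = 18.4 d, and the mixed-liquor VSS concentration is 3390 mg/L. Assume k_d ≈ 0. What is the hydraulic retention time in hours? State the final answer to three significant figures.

τ ≈ 24.1 h

V·X = Y·Q·ΔS·θ_c gives V = 0.551 × 9.19 × (343 − 7.58) × 18.4 / 3390 = 9.219 m³.
HRT = V/Q = 9.219 m³ / 9.19 m³·d⁻¹ = 1.003 d × 24 = 24.08 h.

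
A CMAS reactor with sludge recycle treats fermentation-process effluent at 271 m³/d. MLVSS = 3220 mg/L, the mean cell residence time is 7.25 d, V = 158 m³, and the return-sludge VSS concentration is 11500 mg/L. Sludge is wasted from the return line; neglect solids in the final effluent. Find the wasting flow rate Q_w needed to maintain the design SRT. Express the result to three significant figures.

Q_w = (V·X)/(θ_c X_r) = 158.0 × 3220 / (7.25 × 11500) = 6.102 m³/d.

Q_w ≈ 6.10 m³/d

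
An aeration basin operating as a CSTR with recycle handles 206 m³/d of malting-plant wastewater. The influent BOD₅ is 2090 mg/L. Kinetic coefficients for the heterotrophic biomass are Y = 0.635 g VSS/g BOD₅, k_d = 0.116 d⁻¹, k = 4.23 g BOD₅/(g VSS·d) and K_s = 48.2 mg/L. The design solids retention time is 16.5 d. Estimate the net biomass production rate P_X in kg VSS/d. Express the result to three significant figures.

P_X ≈ 93.7 kg VSS/d

From the Monod/SRT balance for a CMAS, S = K_s·(1+k_d θ_c)/[θ_c·(Y k − k_d) − 1] = 48.2 × (1 + 0.116 × 16.5) / [16.5 × (0.635 × 4.23 − 0.116) − 1] = 140.5 / 41.41 = 3.392 mg/L.
Y_obs = Y / (1 + k_d θ_c) = 0.635 / (1 + 0.116 × 16.5) = 0.635 / 2.914 = 0.2179.
ΔS = 2090 − 3.39 = 2087 mg/L, so the substrate removal rate is 206 × 2087/1000 = 429.8 kg BOD₅/d.
Net biomass production P_X = Y_obs × Q·(S₀ − S) = 0.2179 × 429.8 = 93.67 kg VSS/d.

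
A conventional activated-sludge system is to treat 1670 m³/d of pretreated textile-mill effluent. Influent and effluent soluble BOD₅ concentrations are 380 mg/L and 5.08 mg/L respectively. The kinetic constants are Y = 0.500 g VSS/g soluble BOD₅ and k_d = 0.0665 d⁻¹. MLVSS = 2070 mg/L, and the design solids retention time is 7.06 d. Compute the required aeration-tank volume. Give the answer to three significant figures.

Rearranging the biomass balance for a CMAS with decay, V = Y·Q·ΔS·θ_c / [X·(1+k_d θ_c)] = 0.500 × 1670 × (380 − 5.08) × 7.06 / [2070 × (1 + 0.0665 × 7.06)] = 2.21×10^6 / 3042 = 726.6 m³.

V ≈ 727 m³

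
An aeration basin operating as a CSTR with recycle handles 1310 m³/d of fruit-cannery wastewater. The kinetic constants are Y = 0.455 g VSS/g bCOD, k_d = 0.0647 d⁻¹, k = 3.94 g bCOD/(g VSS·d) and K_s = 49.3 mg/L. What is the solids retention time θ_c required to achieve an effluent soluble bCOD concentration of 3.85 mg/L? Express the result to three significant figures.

θ_c ≈ 15.3 d

From 1/θ_c = Y·k·S/(K_s + S) − k_d: Y·k·S/(K_s+S) = 0.455 × 3.94 × 3.85 / (49.3 + 3.85) = 0.1299 d⁻¹.
θ_c = 1/(μ − k_d) = 1/(0.1299 − 0.0647) = 1/0.06516 = 15.35 d.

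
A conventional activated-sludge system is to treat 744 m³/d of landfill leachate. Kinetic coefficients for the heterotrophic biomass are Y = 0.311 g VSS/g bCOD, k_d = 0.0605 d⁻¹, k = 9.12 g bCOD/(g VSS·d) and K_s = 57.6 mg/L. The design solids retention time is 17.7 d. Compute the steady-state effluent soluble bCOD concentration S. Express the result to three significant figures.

S ≈ 2.48 mg/L

For a completely mixed reactor with recycle the Lawrence–McCarty relation gives S = K_s·(1 + k_d·θ_c) / [θ_c·(Y·k − k_d) − 1] = 57.6 × (1 + 0.0605 × 17.7) / [17.7 × (0.311 × 9.12 − 0.0605) − 1] = 119.3 / 48.13 = 2.478 mg/L.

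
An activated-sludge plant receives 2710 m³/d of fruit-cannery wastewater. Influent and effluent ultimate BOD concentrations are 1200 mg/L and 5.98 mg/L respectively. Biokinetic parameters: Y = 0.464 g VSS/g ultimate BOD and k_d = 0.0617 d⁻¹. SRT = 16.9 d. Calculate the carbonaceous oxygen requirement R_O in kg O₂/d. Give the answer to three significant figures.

R_O ≈ 2190 kg O₂/d

The observed yield is Y_obs = Y/(1 + k_d·θ_c) = 0.464 / (1 + 0.0617 × 16.9) = 0.464 / 2.043 = 0.2271 g VSS per g ultimate BOD removed.
Q·(S₀ − S) = 2710 × (1200 − 5.98) × 10⁻³ = 3236 kg/d removed.
Biomass synthesised: P_X = Y_obs × 3236 = 735.0 kg VSS/d.
Carbonaceous O₂ demand = substrate oxidised − cell-mass equivalent = 3236 − 1.42 × 735.0 = 2192 kg O₂/d.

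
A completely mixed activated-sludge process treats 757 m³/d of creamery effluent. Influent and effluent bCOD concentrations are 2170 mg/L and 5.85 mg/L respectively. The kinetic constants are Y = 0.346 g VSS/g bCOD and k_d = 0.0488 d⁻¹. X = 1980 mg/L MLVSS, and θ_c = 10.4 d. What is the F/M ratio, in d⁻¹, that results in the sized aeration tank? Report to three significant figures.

Steady-state biomass mass balance: V·X·(1 + k_d·θ_c) = Y·Q·(S₀ − S)·θ_c, so V = 0.346 × 757 × (2170 − 5.85) × 10.4 / [1980 × (1 + 0.0488 × 10.4)] = 5.9×10^6 / 2985 = 1975 m³.
F/M = applied load / biomass = Q·S₀/(V·X) = 757 × 2170 / (1975 × 1980) = 0.4201 d⁻¹.

F/M ≈ 0.420 d⁻¹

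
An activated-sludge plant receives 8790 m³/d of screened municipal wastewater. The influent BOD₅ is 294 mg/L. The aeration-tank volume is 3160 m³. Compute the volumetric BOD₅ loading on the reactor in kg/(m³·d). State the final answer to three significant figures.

Volumetric loading L_v = Q·S₀ / V = 8790 × 294 g/m³ / 3160 m³ = 817.8 g/(m³·d) = 0.8178 kg BOD₅/(m³·d).

L_v ≈ 0.818 kg BOD₅/(m³·d)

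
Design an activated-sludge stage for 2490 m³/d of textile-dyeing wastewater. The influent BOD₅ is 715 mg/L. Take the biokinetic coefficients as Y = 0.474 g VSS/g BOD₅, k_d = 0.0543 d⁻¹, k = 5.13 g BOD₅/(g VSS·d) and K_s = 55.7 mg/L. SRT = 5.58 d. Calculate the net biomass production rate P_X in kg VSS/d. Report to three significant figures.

Effluent substrate depends only on kinetics and SRT: S = K_s(1 + k_d θ_c) / [θ_c(Yk − k_d) − 1] = 55.7 × (1 + 0.0543 × 5.58) / [5.58 × (0.474 × 5.13 − 0.0543) − 1] = 72.58 / 12.27 = 5.917 mg/L.
Correct the yield for decay: Y_obs = Y/(1 + k_d θ_c) = 0.474 / (1 + 0.0543 × 5.58) = 0.474 / 1.303 = 0.3638.
Q·(S₀ − S) = 2490 × (715 − 5.92) × 10⁻³ = 1766 kg/d removed.
Net biomass production P_X = Y_obs × Q·(S₀ − S) = 0.3638 × 1766 = 642.3 kg VSS/d.

P_X ≈ 642 kg VSS/d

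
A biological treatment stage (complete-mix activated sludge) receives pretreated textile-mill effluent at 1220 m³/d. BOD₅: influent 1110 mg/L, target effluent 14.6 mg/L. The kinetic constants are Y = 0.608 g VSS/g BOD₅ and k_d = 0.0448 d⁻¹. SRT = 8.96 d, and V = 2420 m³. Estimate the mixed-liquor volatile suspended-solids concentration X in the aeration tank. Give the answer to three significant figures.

X = Y·Q·ΔS·θ_c / [V·(1 + k_d θ_c)] = 0.608 × 1220 × (1110 − 14.6) × 8.96 / [2420 × (1 + 0.0448 × 8.96)] = 2147 mg/L.

X ≈ 2150 mg/L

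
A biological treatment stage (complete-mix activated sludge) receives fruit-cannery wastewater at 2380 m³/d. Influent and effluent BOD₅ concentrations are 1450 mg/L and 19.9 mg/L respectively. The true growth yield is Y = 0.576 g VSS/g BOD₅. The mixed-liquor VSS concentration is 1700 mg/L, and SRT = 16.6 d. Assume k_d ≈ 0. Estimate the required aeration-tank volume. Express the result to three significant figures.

Biomass mass balance (decay neglected): V·X = Y·Q·(S₀ − S)·θ_c, so V = 0.576 × 2380 × (1450 − 19.9) × 16.6 / 1700 = 19144 m³.

V ≈ 19100 m³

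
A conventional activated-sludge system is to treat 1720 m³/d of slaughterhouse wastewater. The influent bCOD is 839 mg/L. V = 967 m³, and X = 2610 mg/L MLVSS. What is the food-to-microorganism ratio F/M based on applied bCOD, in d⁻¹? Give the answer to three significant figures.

F/M = Q·S₀ / (V·X) = 1720 × 839 / (967.0 × 2610) = 0.5718 g bCOD·(g VSS·d)⁻¹.

F/M ≈ 0.572 d⁻¹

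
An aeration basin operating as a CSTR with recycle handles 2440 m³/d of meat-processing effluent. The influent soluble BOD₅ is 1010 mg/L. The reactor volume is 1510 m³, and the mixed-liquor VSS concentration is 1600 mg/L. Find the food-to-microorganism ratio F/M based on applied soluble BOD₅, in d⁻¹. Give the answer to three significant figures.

F/M = Q·S₀ / (V·X) = 2440 × 1010 / (1510 × 1600) = 1.020 g soluble BOD₅·(g VSS·d)⁻¹.

F/M ≈ 1.02 d⁻¹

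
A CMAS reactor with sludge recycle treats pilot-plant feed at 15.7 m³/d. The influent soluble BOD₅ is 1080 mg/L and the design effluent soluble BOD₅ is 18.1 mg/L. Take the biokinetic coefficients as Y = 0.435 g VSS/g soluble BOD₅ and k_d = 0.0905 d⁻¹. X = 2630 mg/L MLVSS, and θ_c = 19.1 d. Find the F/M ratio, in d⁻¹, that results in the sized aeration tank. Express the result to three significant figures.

F/M ≈ 0.334 d⁻¹

From the SRT design equation V = Y Q (S₀−S) θ_c / [X (1 + k_d θ_c)] = 0.435 × 15.7 × (1080 − 18.1) × 19.1 / [2630 × (1 + 0.0905 × 19.1)] = 1.39×10^5 / 7176 = 19.30 m³.
F/M = Q·S₀ / (V·X) = 15.7 × 1080 / (19.30 × 2630) = 0.3340 g soluble BOD₅·(g VSS·d)⁻¹.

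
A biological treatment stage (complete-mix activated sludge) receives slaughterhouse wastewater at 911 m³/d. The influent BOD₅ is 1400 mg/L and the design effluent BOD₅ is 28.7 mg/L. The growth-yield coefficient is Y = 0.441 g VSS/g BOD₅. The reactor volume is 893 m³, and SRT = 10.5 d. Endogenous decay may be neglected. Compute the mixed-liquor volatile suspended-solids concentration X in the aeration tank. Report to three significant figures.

X ≈ 6480 mg/L

Without decay, X = Y Q (S₀−S) θ_c / V = 0.441 × 911 × (1400 − 28.7) × 10.5 / 893 = 6478 mg/L.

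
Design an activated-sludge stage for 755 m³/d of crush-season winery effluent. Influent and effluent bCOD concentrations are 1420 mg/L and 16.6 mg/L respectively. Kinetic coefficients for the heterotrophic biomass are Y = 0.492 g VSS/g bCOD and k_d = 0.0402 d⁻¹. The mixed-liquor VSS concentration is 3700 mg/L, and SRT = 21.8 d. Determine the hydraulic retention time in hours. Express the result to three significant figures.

τ ≈ 52.0 h

From the SRT design equation V = Y Q (S₀−S) θ_c / [X (1 + k_d θ_c)] = 0.492 × 755 × (1420 − 16.6) × 21.8 / [3700 × (1 + 0.0402 × 21.8)] = 1.14×10^7 / 6943 = 1637 m³.
Hydraulic retention time τ = V/Q = 1637 / 755 = 2.168 d = 52.04 h.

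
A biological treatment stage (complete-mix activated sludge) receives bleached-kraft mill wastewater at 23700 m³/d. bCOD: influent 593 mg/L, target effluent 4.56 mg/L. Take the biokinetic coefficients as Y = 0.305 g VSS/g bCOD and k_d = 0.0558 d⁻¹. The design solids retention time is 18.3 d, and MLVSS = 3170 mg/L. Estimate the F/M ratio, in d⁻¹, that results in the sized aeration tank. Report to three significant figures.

F/M ≈ 0.365 d⁻¹

Rearranging the biomass balance for a CMAS with decay, V = Y·Q·ΔS·θ_c / [X·(1+k_d θ_c)] = 0.305 × 23700 × (593 − 4.56) × 18.3 / [3170 × (1 + 0.0558 × 18.3)] = 7.78×10^7 / 6407 = 12149 m³.
Food-to-microorganism ratio F/M = Q S₀ / (V X) = 23700 × 593 / (12149 × 3170) = 0.3649 d⁻¹.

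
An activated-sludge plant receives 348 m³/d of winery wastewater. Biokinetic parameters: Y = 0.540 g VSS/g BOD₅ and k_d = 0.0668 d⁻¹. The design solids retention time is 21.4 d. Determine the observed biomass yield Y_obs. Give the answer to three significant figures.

Y_obs ≈ 0.222 g VSS/g BOD₅

Observed yield with endogenous decay: Y_obs = Y / (1 + k_d·θ_c) = 0.540 / (1 + 0.0668 × 21.4) = 0.540 / 2.430 = 0.2223 g VSS/g BOD₅.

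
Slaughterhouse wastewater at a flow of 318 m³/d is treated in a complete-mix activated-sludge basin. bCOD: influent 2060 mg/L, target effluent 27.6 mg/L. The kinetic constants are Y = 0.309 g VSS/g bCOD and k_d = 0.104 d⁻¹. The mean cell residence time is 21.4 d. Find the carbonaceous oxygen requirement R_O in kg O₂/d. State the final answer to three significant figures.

Y_obs = Y / (1 + k_d θ_c) = 0.309 / (1 + 0.104 × 21.4) = 0.309 / 3.226 = 0.09580.
ΔS = 2060 − 27.6 = 2032 mg/L, so the substrate removal rate is 318 × 2032/1000 = 646.3 kg bCOD/d.
P_X = Y_obs·Q·(S₀ − S) = 0.09580 × 646.3 = 61.91 kg VSS/d.
R_O = Q·(S₀ − S) − 1.42·P_X = 646.3 − 1.42 × 61.91 = 558.4 kg O₂/d.

R_O ≈ 558 kg O₂/d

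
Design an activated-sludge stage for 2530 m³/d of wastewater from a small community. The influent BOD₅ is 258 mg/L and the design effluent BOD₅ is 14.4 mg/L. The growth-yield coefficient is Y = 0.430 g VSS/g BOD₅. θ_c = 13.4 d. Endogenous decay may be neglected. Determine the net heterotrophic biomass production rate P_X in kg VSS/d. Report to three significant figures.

P_X ≈ 265 kg VSS/d

No decay correction is needed, so Y_obs = Y = 0.430.
Q·(S₀ − S) = 2530 × (258 − 14.4) × 10⁻³ = 616.3 kg/d removed.
So the net sludge growth is P_X = 0.4300 × 616.3 = 265.0 kg VSS/d.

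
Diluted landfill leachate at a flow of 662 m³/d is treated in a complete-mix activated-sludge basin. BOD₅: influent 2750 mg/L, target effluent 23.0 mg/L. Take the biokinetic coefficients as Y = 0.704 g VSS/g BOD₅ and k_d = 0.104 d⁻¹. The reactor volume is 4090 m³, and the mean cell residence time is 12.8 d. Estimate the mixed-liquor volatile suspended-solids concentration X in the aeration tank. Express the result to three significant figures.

X ≈ 1710 mg/L

From V·X·(1 + k_d·θ_c) = Y·Q·(S₀ − S)·θ_c: X = 0.704 × 662 × (2750 − 23.0) × 12.8 / [4090 × (1 + 0.104 × 12.8)] = 1706 mg/L.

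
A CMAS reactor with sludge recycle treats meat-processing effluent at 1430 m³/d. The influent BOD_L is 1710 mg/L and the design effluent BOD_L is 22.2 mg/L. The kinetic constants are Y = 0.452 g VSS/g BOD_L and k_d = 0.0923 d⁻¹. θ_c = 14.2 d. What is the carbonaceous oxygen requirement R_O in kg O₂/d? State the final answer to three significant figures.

R_O ≈ 1740 kg O₂/d

Y_obs = Y / (1 + k_d θ_c) = 0.452 / (1 + 0.0923 × 14.2) = 0.452 / 2.311 = 0.1956.
ΔS = 1710 − 22.2 = 1688 mg/L, so the substrate removal rate is 1430 × 1688/1000 = 2414 kg BOD_L/d.
P_X = Y_obs·Q·(S₀ − S) = 0.1956 × 2414 = 472.1 kg VSS/d.
R_O = Q·ΔS − 1.42 P_X = 2414 − 670.4 = 1743 kg O₂/d.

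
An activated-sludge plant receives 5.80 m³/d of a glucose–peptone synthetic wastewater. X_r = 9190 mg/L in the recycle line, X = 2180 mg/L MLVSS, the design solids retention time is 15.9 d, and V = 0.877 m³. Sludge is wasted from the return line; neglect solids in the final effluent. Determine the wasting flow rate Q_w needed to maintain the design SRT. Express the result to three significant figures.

Q_w = (V·X)/(θ_c X_r) = 0.8770 × 2180 / (15.9 × 9190) = 0.01308 m³/d.

Q_w ≈ 0.0131 m³/d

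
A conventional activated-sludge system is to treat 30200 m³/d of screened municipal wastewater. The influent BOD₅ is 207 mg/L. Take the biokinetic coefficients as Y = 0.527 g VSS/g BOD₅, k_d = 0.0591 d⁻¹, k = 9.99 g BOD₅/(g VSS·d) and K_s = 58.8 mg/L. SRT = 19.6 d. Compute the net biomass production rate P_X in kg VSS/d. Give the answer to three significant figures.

Effluent substrate depends only on kinetics and SRT: S = K_s(1 + k_d θ_c) / [θ_c(Yk − k_d) − 1] = 58.8 × (1 + 0.0591 × 19.6) / [19.6 × (0.527 × 9.99 − 0.0591) − 1] = 126.9 / 101.0 = 1.256 mg/L.
Observed yield with endogenous decay: Y_obs = Y / (1 + k_d·θ_c) = 0.527 / (1 + 0.0591 × 19.6) = 0.527 / 2.158 = 0.2442 g VSS/g BOD₅.
Substrate removed = Q·(S₀ − S) = 30200 m³/d × (207 − 1.26) g/m³ = 6.21×10^6 g/d = 6213 kg/d.
So the net sludge growth is P_X = 0.2442 × 6213 = 1517 kg VSS/d.

P_X ≈ 1520 kg VSS/d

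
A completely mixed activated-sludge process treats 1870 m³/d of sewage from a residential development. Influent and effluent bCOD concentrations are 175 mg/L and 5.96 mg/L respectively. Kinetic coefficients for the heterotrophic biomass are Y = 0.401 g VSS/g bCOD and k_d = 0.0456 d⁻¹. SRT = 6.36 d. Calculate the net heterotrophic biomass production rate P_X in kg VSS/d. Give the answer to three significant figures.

P_X ≈ 98.3 kg VSS/d

Correct the yield for decay: Y_obs = Y/(1 + k_d θ_c) = 0.401 / (1 + 0.0456 × 6.36) = 0.401 / 1.290 = 0.3108.
Q·(S₀ − S) = 1870 × (175 − 5.96) × 10⁻³ = 316.1 kg/d removed.
So the net sludge growth is P_X = 0.3108 × 316.1 = 98.26 kg VSS/d.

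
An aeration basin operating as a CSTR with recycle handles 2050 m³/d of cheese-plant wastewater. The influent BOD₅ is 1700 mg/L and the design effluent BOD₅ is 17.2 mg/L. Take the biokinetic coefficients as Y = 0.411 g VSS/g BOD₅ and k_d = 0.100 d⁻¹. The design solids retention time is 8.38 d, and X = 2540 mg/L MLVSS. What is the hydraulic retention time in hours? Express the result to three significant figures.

τ ≈ 29.8 h

From the SRT design equation V = Y Q (S₀−S) θ_c / [X (1 + k_d θ_c)] = 0.411 × 2050 × (1700 − 17.2) × 8.38 / [2540 × (1 + 0.100 × 8.38)] = 1.19×10^7 / 4669 = 2545 m³.
HRT = V/Q = 2545 m³ / 2050 m³·d⁻¹ = 1.241 d × 24 = 29.80 h.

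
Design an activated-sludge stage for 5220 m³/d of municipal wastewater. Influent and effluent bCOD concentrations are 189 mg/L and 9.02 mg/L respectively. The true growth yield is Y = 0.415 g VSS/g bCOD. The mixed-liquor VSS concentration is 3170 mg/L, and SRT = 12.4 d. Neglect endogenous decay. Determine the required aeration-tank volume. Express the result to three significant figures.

Biomass mass balance (decay neglected): V·X = Y·Q·(S₀ − S)·θ_c, so V = 0.415 × 5220 × (189 − 9.02) × 12.4 / 3170 = 1525 m³.

V ≈ 1530 m³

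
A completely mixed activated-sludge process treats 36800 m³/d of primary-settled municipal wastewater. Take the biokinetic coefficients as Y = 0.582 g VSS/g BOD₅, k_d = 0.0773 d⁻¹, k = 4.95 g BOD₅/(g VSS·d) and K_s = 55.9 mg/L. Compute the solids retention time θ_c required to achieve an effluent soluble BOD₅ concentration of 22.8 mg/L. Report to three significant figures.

θ_c ≈ 1.32 d

Specific growth rate at S = 22.8 mg/L: μ = YkS/(K_s+S) = 0.582·4.95·22.8/(55.9+22.8) = 0.8346 d⁻¹.
Then 1/θ_c = μ − k_d = 0.8346 − 0.0773 = 0.7573 d⁻¹, giving θ_c = 1.320 d.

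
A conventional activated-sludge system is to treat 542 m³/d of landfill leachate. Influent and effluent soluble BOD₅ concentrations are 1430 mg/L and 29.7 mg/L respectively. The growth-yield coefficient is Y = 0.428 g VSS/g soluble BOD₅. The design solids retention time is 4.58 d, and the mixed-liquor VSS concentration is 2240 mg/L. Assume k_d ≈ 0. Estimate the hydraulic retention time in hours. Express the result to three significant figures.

Biomass mass balance (decay neglected): V·X = Y·Q·(S₀ − S)·θ_c, so V = 0.428 × 542 × (1430 − 29.7) × 4.58 / 2240 = 664.2 m³.
HRT = V/Q = 664.2 m³ / 542 m³·d⁻¹ = 1.225 d × 24 = 29.41 h.

τ ≈ 29.4 h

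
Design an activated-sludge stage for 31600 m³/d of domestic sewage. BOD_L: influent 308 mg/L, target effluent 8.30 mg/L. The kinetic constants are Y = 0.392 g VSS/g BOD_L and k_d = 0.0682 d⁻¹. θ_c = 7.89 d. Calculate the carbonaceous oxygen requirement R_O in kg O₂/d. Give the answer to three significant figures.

R_O ≈ 6040 kg O₂/d

Correct the yield for decay: Y_obs = Y/(1 + k_d θ_c) = 0.392 / (1 + 0.0682 × 7.89) = 0.392 / 1.538 = 0.2549.
Mass of BOD_L removed per day: Q(S₀ − S) = 31600 × 299.7 g/m³ = 9471 kg/d.
Net sludge production P_X = 0.2549 × 9471 = 2414 kg VSS/d.
R_O = Q·(S₀ − S) − 1.42·P_X = 9471 − 1.42 × 2414 = 6043 kg O₂/d.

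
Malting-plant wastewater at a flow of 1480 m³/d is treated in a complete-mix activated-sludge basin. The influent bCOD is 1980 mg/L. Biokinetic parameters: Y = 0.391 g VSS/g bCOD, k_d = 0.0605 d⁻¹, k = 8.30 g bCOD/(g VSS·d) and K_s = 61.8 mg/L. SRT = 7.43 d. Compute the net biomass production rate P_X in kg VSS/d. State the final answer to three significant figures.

P_X ≈ 789 kg VSS/d

From the Monod/SRT balance for a CMAS, S = K_s·(1+k_d θ_c)/[θ_c·(Y k − k_d) − 1] = 61.8 × (1 + 0.0605 × 7.43) / [7.43 × (0.391 × 8.30 − 0.0605) − 1] = 89.58 / 22.66 = 3.953 mg/L.
Observed yield with endogenous decay: Y_obs = Y / (1 + k_d·θ_c) = 0.391 / (1 + 0.0605 × 7.43) = 0.391 / 1.450 = 0.2697 g VSS/g bCOD.
ΔS = 1980 − 3.95 = 1976 mg/L, so the substrate removal rate is 1480 × 1976/1000 = 2925 kg bCOD/d.
P_X = Y_obs · Q(S₀ − S) = 0.2697 × 2925 = 788.9 kg VSS/d.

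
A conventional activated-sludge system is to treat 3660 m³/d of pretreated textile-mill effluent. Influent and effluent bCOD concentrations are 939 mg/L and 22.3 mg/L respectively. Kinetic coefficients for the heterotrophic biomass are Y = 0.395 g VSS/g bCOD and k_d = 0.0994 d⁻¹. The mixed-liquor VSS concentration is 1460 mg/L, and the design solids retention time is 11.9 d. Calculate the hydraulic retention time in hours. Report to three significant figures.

τ ≈ 32.4 h

Rearranging the biomass balance for a CMAS with decay, V = Y·Q·ΔS·θ_c / [X·(1+k_d θ_c)] = 0.395 × 3660 × (939 − 22.3) × 11.9 / [1460 × (1 + 0.0994 × 11.9)] = 1.58×10^7 / 3187 = 4949 m³.
Hydraulic retention time τ = V/Q = 4949 / 3660 = 1.352 d = 32.45 h.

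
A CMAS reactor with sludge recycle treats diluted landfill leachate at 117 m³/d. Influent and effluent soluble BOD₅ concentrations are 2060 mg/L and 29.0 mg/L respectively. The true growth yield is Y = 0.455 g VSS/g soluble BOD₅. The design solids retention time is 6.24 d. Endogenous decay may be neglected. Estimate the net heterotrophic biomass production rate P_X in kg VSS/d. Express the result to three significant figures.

Since k_d ≈ 0, Y_obs = Y = 0.455 g VSS/g soluble BOD₅.
Substrate removed = Q·(S₀ − S) = 117 m³/d × (2060 − 29.0) g/m³ = 2.38×10^5 g/d = 237.6 kg/d.
P_X = Y_obs · Q(S₀ − S) = 0.4550 × 237.6 = 108.1 kg VSS/d.

P_X ≈ 108 kg VSS/d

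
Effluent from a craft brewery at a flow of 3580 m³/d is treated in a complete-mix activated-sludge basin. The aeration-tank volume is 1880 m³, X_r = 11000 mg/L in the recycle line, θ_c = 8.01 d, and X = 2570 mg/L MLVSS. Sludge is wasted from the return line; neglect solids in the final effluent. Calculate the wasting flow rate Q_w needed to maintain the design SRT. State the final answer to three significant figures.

Q_w ≈ 54.8 m³/d

Q_w = (V·X)/(θ_c X_r) = 1880 × 2570 / (8.01 × 11000) = 54.84 m³/d.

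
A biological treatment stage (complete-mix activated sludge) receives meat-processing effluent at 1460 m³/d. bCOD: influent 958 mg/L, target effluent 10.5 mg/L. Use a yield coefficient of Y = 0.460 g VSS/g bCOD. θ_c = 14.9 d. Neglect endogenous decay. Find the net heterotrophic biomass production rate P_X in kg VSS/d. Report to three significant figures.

No decay correction is needed, so Y_obs = Y = 0.460.
Q·(S₀ − S) = 1460 × (958 − 10.5) × 10⁻³ = 1383 kg/d removed.
Biomass produced: P_X = Y_obs·Q·ΔS = 0.4600 × 1383 ≈ 636.3 kg VSS/d.

P_X ≈ 636 kg VSS/d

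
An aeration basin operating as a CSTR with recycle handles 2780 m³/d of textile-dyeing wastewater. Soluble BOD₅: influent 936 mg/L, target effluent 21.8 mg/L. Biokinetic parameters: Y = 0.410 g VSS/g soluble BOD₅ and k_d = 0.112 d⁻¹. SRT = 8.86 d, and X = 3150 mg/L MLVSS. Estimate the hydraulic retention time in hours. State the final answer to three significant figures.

τ ≈ 12.7 h

From the SRT design equation V = Y Q (S₀−S) θ_c / [X (1 + k_d θ_c)] = 0.410 × 2780 × (936 − 21.8) × 8.86 / [3150 × (1 + 0.112 × 8.86)] = 9.23×10^6 / 6276 = 1471 m³.
τ = V/Q = 1471/2780 = 0.5292 d, or 12.70 h.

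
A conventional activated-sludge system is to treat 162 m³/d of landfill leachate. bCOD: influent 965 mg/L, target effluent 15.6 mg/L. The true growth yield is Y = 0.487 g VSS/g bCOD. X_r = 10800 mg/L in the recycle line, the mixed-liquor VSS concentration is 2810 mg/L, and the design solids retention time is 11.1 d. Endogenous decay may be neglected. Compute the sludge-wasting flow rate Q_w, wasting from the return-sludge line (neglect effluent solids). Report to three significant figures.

Q_w ≈ 6.94 m³/d

With k_d = 0 the design equation reduces to V = Y Q (S₀−S) θ_c / X = 0.487 × 162 × (965 − 15.6) × 11.1 / 2810 = 295.9 m³.
Wasting from the return line (neglecting effluent solids): Q_w = V·X / (θ_c·X_r) = 295.9 × 2810 / (11.1 × 10800) = 6.935 m³/d.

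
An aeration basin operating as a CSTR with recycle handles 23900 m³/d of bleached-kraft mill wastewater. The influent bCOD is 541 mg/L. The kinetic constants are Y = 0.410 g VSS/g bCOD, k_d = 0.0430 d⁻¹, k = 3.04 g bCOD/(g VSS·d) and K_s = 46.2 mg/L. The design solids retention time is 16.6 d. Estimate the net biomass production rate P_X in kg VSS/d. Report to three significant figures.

P_X ≈ 3070 kg VSS/d

Effluent substrate depends only on kinetics and SRT: S = K_s(1 + k_d θ_c) / [θ_c(Yk − k_d) − 1] = 46.2 × (1 + 0.0430 × 16.6) / [16.6 × (0.410 × 3.04 − 0.0430) − 1] = 79.18 / 18.98 = 4.172 mg/L.
The observed yield is Y_obs = Y/(1 + k_d·θ_c) = 0.410 / (1 + 0.0430 × 16.6) = 0.410 / 1.714 = 0.2392 g VSS per g bCOD removed.
ΔS = 541 − 4.17 = 536.8 mg/L, so the substrate removal rate is 23900 × 536.8/1000 = 12830 kg bCOD/d.
P_X = Y_obs · Q(S₀ − S) = 0.2392 × 12830 = 3069 kg VSS/d.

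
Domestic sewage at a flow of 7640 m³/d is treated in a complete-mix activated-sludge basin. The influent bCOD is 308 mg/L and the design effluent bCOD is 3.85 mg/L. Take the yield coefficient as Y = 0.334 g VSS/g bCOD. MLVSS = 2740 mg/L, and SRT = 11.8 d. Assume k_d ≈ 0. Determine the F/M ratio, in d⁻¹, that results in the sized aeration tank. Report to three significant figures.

Biomass mass balance (decay neglected): V·X = Y·Q·(S₀ − S)·θ_c, so V = 0.334 × 7640 × (308 − 3.85) × 11.8 / 2740 = 3342 m³.
Food-to-microorganism ratio F/M = Q S₀ / (V X) = 7640 × 308 / (3342 × 2740) = 0.2569 d⁻¹.

F/M ≈ 0.257 d⁻¹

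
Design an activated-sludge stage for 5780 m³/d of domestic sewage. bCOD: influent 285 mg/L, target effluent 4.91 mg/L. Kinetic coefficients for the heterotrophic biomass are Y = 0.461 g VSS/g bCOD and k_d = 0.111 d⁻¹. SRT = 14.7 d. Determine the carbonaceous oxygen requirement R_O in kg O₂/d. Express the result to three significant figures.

R_O ≈ 1220 kg O₂/d

The observed yield is Y_obs = Y/(1 + k_d·θ_c) = 0.461 / (1 + 0.111 × 14.7) = 0.461 / 2.632 = 0.1752 g VSS per g bCOD removed.
Q·(S₀ − S) = 5780 × (285 − 4.91) × 10⁻³ = 1619 kg/d removed.
Net sludge production P_X = 0.1752 × 1619 = 283.6 kg VSS/d.
Carbonaceous O₂ demand = substrate oxidised − cell-mass equivalent = 1619 − 1.42 × 283.6 = 1216 kg O₂/d.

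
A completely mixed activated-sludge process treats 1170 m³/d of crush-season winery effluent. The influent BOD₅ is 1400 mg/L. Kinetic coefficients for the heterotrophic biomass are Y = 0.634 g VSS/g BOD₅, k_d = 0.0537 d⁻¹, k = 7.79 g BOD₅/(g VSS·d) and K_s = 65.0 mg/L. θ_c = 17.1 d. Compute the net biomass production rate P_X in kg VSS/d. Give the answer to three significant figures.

P_X ≈ 541 kg VSS/d

Effluent substrate depends only on kinetics and SRT: S = K_s(1 + k_d θ_c) / [θ_c(Yk − k_d) − 1] = 65.0 × (1 + 0.0537 × 17.1) / [17.1 × (0.634 × 7.79 − 0.0537) − 1] = 124.7 / 82.54 = 1.511 mg/L.
Observed yield with endogenous decay: Y_obs = Y / (1 + k_d·θ_c) = 0.634 / (1 + 0.0537 × 17.1) = 0.634 / 1.918 = 0.3305 g VSS/g BOD₅.
Substrate removed = Q·(S₀ − S) = 1170 m³/d × (1400 − 1.51) g/m³ = 1.64×10^6 g/d = 1636 kg/d.
P_X = Y_obs · Q(S₀ − S) = 0.3305 × 1636 = 540.8 kg VSS/d.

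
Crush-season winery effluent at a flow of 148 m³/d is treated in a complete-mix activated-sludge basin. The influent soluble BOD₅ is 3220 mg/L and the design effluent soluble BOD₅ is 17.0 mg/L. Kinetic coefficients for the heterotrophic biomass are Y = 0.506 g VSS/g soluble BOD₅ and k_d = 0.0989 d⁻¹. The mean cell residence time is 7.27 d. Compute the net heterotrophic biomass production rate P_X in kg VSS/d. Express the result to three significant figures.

P_X ≈ 140 kg VSS/d

Y_obs = Y / (1 + k_d θ_c) = 0.506 / (1 + 0.0989 × 7.27) = 0.506 / 1.719 = 0.2944.
Substrate removed = Q·(S₀ − S) = 148 m³/d × (3220 − 17.0) g/m³ = 4.74×10^5 g/d = 474.0 kg/d.
So the net sludge growth is P_X = 0.2944 × 474.0 = 139.5 kg VSS/d.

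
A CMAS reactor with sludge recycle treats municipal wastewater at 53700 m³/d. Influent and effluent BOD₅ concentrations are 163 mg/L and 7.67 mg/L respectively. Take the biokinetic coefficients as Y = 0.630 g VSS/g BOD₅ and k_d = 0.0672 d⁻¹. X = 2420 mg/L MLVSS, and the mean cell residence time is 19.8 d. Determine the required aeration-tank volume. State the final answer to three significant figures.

From the SRT design equation V = Y Q (S₀−S) θ_c / [X (1 + k_d θ_c)] = 0.630 × 53700 × (163 − 7.67) × 19.8 / [2420 × (1 + 0.0672 × 19.8)] = 1.04×10^8 / 5640 = 18448 m³.

V ≈ 18400 m³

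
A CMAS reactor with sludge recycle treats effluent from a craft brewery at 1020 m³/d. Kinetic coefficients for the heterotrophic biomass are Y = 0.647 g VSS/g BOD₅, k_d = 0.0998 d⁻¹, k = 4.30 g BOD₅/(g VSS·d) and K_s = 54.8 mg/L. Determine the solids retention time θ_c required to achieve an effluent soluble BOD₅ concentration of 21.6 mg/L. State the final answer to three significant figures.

Specific growth rate at S = 21.6 mg/L: μ = YkS/(K_s+S) = 0.647·4.30·21.6/(54.8+21.6) = 0.7866 d⁻¹.
1/θ_c = 0.7866 − 0.0998 = 0.6868 d⁻¹, so θ_c = 1.456 d.

θ_c ≈ 1.46 d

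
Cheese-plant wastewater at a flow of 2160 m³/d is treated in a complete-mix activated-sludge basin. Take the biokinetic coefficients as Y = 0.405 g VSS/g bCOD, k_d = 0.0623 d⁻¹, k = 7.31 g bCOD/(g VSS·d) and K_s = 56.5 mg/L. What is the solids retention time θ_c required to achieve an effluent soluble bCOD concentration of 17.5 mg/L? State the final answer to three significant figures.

θ_c ≈ 1.57 d

Specific growth rate at S = 17.5 mg/L: μ = YkS/(K_s+S) = 0.405·7.31·17.5/(56.5+17.5) = 0.7001 d⁻¹.
Then 1/θ_c = μ − k_d = 0.7001 − 0.0623 = 0.6378 d⁻¹, giving θ_c = 1.568 d.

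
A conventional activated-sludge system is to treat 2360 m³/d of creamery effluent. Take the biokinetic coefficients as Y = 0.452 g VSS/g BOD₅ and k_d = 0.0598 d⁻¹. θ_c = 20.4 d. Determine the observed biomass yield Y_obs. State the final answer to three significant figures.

Y_obs ≈ 0.204 g VSS/g BOD₅

The observed yield is Y_obs = Y/(1 + k_d·θ_c) = 0.452 / (1 + 0.0598 × 20.4) = 0.452 / 2.220 = 0.2036 g VSS per g BOD₅ removed.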